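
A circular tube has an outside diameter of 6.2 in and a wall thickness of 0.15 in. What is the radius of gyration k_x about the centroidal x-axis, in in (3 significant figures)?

Decompose the section into non-overlapping parts with the origin at the bottom-left of its bounding rectangle.
Outer circle: ⌀6.2, A = 30.191 in², y = 3.1 in, Ī = 72.533 in⁴.
Bore (subtracted): ⌀5.9, A = 27.34 in², y = 3.1 in, Ī = 59.481 in⁴.
By symmetry the centroid is at mid-height, ȳ = 3.1 in.
All pieces are centred on the centroidal x-axis, so I = ΣĪ (holes subtracted) = 13.052 in⁴.
Radius of gyration: k = √(I/A) = √(13.052 / 2.851) = 2.1397 in.

k_x ≈ 2.14 in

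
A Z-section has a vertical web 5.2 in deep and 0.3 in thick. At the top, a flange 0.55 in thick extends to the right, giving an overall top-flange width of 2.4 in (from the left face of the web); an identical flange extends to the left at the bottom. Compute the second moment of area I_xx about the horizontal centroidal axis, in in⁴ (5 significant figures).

Treat the section as a set of non-overlapping primitives; coordinates are from the bounding-box lower-left.
Web: 0.3 × 5.2, A = 1.56 in², y = 2.6 in, Ī = 3.5152 in⁴.
Top flange (beyond web): 2.1 × 0.55, A = 1.155 in², y = 4.925 in, Ī = 0.02911563 in⁴.
Bottom flange (beyond web): 2.1 × 0.55, A = 1.155 in², y = 0.275 in, Ī = 0.02911563 in⁴.
Centroid: ȳ = ΣA·y / ΣA = 2.6 in.
Transfer each piece to the horizontal centroidal axis using Ī + A·d² with d = y − 2.6:
  web: d = 0 in → contributes +3.5152 in⁴
  top flange (beyond web): d = 2.325 in → contributes +6.272613 in⁴
  bottom flange (beyond web): d = -2.325 in → contributes +6.272613 in⁴
Total I = 16.06043 in⁴.

I_xx ≈ 16.060 in⁴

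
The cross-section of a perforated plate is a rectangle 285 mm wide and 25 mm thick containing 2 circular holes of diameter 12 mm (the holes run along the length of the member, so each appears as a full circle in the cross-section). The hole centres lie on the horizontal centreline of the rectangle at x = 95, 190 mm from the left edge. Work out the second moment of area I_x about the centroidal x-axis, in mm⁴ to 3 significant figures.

I_x ≈ 3.69 × 10⁵ mm⁴

Split into non-overlapping primitives; take the origin at the lower-left of the bounding box.
Plate: 285 × 25, A = 7 125 mm², y = 12.5 mm, Ī = 371 094 mm⁴.
Hole 1 (subtracted): ⌀12, A = 113.1 mm², y = 12.5 mm, Ī = 1017.9 mm⁴.
Hole 2 (subtracted): ⌀12, A = 113.1 mm², y = 12.5 mm, Ī = 1017.9 mm⁴.
By symmetry the centroid is at mid-height, ȳ = 12.5 mm.
All pieces are centred on the centroidal x-axis, so I = ΣĪ (holes subtracted) = 369 058 mm⁴.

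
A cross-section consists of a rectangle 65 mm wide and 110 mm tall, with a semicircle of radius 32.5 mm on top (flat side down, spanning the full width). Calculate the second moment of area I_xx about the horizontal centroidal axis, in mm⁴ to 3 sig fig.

I_xx ≈ 1.37 × 10⁷ mm⁴

Split into non-overlapping primitives; take the origin at the lower-left of the bounding box.
Rectangular body: 65 × 110, A = 7 150 mm², y = 55 mm, Ī = 7 209 583 mm⁴.
Semicircular cap: semicircle r = 32.5, A = 1659.2 mm², y = 123.79 mm, Ī = 122 452 mm⁴.
Centroid: ȳ = ΣA·y / ΣA = 67.957 mm.
Transfer each piece to the horizontal centroidal axis using Ī + A·d² with d = y − 67.957:
  rectangular body: d = -12.957 mm → contributes +8 409 925 mm⁴
  semicircular cap: d = 55.837 mm → contributes +5 295 234 mm⁴
Total I = 13 705 159 mm⁴.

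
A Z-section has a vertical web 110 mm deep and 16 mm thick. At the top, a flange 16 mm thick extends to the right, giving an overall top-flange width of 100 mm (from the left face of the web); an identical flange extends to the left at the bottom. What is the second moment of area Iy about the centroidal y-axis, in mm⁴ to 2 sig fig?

Iy ≈ 8.3 × 10⁶ mm⁴

Treat the section as a set of non-overlapping primitives; coordinates are from the bounding-box lower-left.
Web: 16 × 110, A = 1 760 mm², x = 92 mm, Ī = 37 547 mm⁴.
Top flange (beyond web): 84 × 16, A = 1 344 mm², x = 142 mm, Ī = 790 272 mm⁴.
Bottom flange (beyond web): 84 × 16, A = 1 344 mm², x = 42 mm, Ī = 790 272 mm⁴.
Centroid: x̄ = ΣA·x / ΣA = 92 mm.
Transfer each piece to the centroidal y-axis using Ī + A·d² with d = x − 92:
  web: d = 0 mm → contributes +37 547 mm⁴
  top flange (beyond web): d = 50 mm → contributes +4 150 272 mm⁴
  bottom flange (beyond web): d = -50 mm → contributes +4 150 272 mm⁴
Total I = 8 338 091 mm⁴.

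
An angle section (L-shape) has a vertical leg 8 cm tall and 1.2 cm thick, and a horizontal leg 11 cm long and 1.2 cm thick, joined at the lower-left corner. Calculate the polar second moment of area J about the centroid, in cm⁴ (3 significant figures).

J ≈ 369 cm⁴

Break the section into simple shapes (no overlaps), measuring from the bottom-left corner of the bounding box.
Vertical leg: 1.2 × 8, A = 9.6 cm², y = 4 cm, Ī = 51.2 cm⁴.
Horizontal leg (remainder): 9.8 × 1.2, A = 11.76 cm², y = 0.6 cm, Ī = 1.4112 cm⁴.
Centroid: ȳ = ΣA·y / ΣA = 2.1281 cm.
Transfer each piece to the centroidal x-axis using Ī + A·d² with d = y − 2.1281:
  vertical leg: d = 1.8719 cm → contributes +84.839 cm⁴
  horizontal leg (remainder): d = -1.5281 cm → contributes +28.871 cm⁴
Total I = 113.71 cm⁴.
For the y-axis: x̄ = 3.6281 cm.
Repeating about the centroidal y-axis gives I_y = 255.15 cm⁴.
Polar second moment: J = I_x + I_y = 368.86 cm⁴.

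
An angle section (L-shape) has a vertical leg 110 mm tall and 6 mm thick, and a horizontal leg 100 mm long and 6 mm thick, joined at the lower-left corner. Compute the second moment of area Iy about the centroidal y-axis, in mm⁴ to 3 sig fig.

Iy ≈ 1.18 × 10⁶ mm⁴

Decompose the section into non-overlapping parts with the origin at the bottom-left of its bounding rectangle.
Vertical leg: 6 × 110, A = 660 mm², x = 3 mm, Ī = 1 980 mm⁴.
Horizontal leg (remainder): 94 × 6, A = 564 mm², x = 53 mm, Ī = 415 292 mm⁴.
Centroid: x̄ = ΣA·x / ΣA = 26.039 mm.
Transfer each piece to the centroidal y-axis using Ī + A·d² with d = x − 26.039:
  vertical leg: d = -23.039 mm → contributes +352 312 mm⁴
  horizontal leg (remainder): d = 26.961 mm → contributes +825 255 mm⁴
Total I = 1 177 566 mm⁴.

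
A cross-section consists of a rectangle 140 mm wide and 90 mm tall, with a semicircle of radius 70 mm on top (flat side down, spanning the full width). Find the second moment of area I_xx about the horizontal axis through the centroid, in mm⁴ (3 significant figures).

Treat the section as a set of non-overlapping primitives; coordinates are from the bounding-box lower-left.
Rectangular body: 140 × 90, A = 12 600 mm², y = 45 mm, Ī = 8 505 000 mm⁴.
Semicircular cap: semicircle r = 70, A = 7696.9 mm², y = 119.71 mm, Ī = 2 635 265 mm⁴.
Centroid: ȳ = ΣA·y / ΣA = 73.331 mm.
Transfer each piece to the horizontal axis through the centroid using Ī + A·d² with d = y − 73.331:
  rectangular body: d = -28.331 mm → contributes +18 618 184 mm⁴
  semicircular cap: d = 46.378 mm → contributes +19 190 772 mm⁴
Total I = 37 808 955 mm⁴.

I_xx ≈ 3.78 × 10⁷ mm⁴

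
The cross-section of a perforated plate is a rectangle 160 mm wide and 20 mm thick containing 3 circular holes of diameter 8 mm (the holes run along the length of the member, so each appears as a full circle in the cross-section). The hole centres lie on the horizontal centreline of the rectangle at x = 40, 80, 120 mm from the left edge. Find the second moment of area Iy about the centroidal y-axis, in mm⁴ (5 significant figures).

Decompose the section into non-overlapping parts with the origin at the bottom-left of its bounding rectangle.
Plate: 160 × 20, A = 3 200 mm², x = 80 mm, Ī = 6 826 667 mm⁴.
Hole 1 (subtracted): ⌀8, A = 50.26548 mm², x = 40 mm, Ī = 201.0619 mm⁴.
Hole 2 (subtracted): ⌀8, A = 50.26548 mm², x = 80 mm, Ī = 201.0619 mm⁴.
Hole 3 (subtracted): ⌀8, A = 50.26548 mm², x = 120 mm, Ī = 201.0619 mm⁴.
By symmetry the centroid is at mid-width, x̄ = 80 mm.
Transfer each piece to the centroidal y-axis using Ī + A·d² with d = x − 80:
  plate: d = 0 mm → contributes +6 826 667 mm⁴
  hole 1: d = -40 mm → contributes −80625.83 mm⁴
  hole 2: d = 0 mm → contributes −201.0619 mm⁴
  hole 3: d = 40 mm → contributes −80625.83 mm⁴
Total I = 6 665 214 mm⁴.

Iy ≈ 6.6652 × 10⁶ mm⁴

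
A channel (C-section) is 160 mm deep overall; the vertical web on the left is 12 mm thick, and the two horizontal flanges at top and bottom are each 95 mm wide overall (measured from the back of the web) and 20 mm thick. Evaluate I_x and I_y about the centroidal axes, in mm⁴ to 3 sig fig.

I_x ≈ 2.05 × 10⁷ mm⁴, I_y ≈ 4.67 × 10⁶ mm⁴

Break the section into simple shapes (no overlaps), measuring from the bottom-left corner of the bounding box.
Web: 12 × 160, A = 1 920 mm², y = 80 mm, Ī = 4 096 000 mm⁴.
Top flange (beyond web): 83 × 20, A = 1 660 mm², y = 150 mm, Ī = 55 333 mm⁴.
Bottom flange (beyond web): 83 × 20, A = 1 660 mm², y = 10 mm, Ī = 55 333 mm⁴.
By symmetry the centroid is at mid-height, ȳ = 80 mm.
Transfer each piece to the centroidal x-axis using Ī + A·d² with d = y − 80:
  web: d = 0 mm → contributes +4 096 000 mm⁴
  top flange (beyond web): d = 70 mm → contributes +8 189 333 mm⁴
  bottom flange (beyond web): d = -70 mm → contributes +8 189 333 mm⁴
Total I = 20 474 667 mm⁴.
For the y-axis: x̄ = 36.095 mm.
Repeating about the centroidal y-axis gives I_y = 4 673 699 mm⁴.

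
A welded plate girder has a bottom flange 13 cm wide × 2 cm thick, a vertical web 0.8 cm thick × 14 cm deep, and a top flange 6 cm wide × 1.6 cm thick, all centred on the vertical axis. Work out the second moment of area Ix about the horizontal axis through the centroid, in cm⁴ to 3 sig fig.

Split into non-overlapping primitives; take the origin at the lower-left of the bounding box.
Bottom plate: 13 × 2, A = 26 cm², y = 1 cm, Ī = 8.6667 cm⁴.
Web plate: 0.8 × 14, A = 11.2 cm², y = 9 cm, Ī = 182.93 cm⁴.
Top plate: 6 × 1.6, A = 9.6 cm², y = 16.8 cm, Ī = 2.048 cm⁴.
Centroid: ȳ = ΣA·y / ΣA = 6.1556 cm.
Transfer each piece to the horizontal axis through the centroid using Ī + A·d² with d = y − 6.1556:
  bottom plate: d = -5.1556 cm → contributes +699.74 cm⁴
  web plate: d = 2.8444 cm → contributes +273.55 cm⁴
  top plate: d = 10.644 cm → contributes +1089.8 cm⁴
Total I = 2063.1 cm⁴.

Ix ≈ 2060 cm⁴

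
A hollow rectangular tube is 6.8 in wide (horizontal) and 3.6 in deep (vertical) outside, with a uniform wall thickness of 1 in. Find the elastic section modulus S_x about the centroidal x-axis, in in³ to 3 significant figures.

S_x ≈ 13.8 in³

Decompose the section into non-overlapping parts with the origin at the bottom-left of its bounding rectangle.
Outer rectangle: 6.8 × 3.6, A = 24.48 in², y = 1.8 in, Ī = 26.438 in⁴.
Inner void (subtracted): 4.8 × 1.6, A = 7.68 in², y = 1.8 in, Ī = 1.6384 in⁴.
By symmetry the centroid is at mid-height, ȳ = 1.8 in.
All pieces are centred on the centroidal x-axis, so I = ΣĪ (holes subtracted) = 24.8 in⁴.
Extreme fibre distance c = 1.8 in; S = I/c = 13.778 in³.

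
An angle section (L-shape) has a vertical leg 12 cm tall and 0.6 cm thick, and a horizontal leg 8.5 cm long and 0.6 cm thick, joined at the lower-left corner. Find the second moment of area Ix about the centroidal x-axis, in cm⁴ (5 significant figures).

Ix ≈ 179.41 cm⁴

Break the section into simple shapes (no overlaps), measuring from the bottom-left corner of the bounding box.
Vertical leg: 0.6 × 12, A = 7.2 cm², y = 6 cm, Ī = 86.4 cm⁴.
Horizontal leg (remainder): 7.9 × 0.6, A = 4.74 cm², y = 0.3 cm, Ī = 0.1422 cm⁴.
Centroid: ȳ = ΣA·y / ΣA = 3.737186 cm.
Transfer each piece to the centroidal x-axis using Ī + A·d² with d = y − 3.737186:
  vertical leg: d = 2.262814 cm → contributes +123.2664 cm⁴
  horizontal leg (remainder): d = -3.437186 cm → contributes +56.14173 cm⁴
Total I = 179.4081 cm⁴.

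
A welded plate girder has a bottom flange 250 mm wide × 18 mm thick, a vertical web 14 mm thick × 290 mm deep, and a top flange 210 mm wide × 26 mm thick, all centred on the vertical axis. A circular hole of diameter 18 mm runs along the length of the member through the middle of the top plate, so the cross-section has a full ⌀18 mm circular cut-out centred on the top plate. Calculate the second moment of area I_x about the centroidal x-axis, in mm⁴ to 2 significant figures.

Decompose the section into non-overlapping parts with the origin at the bottom-left of its bounding rectangle.
Bottom plate: 250 × 18, A = 4 500 mm², y = 9 mm, Ī = 121 500 mm⁴.
Web plate: 14 × 290, A = 4 060 mm², y = 163 mm, Ī = 28 453 833 mm⁴.
Top plate: 210 × 26, A = 5 460 mm², y = 321 mm, Ī = 307 580 mm⁴.
Hole (subtracted): ⌀18, A = 254.5 mm², y = 321 mm, Ī = 5 153 mm⁴.
Centroid: ȳ = ΣA·y / ΣA = 172.4 mm.
Transfer each piece to the centroidal x-axis using Ī + A·d² with d = y − 172.4:
  bottom plate: d = -163.4 mm → contributes +120 277 843 mm⁴
  web plate: d = -9.406 mm → contributes +28 813 007 mm⁴
  top plate: d = 148.6 mm → contributes +120 865 898 mm⁴
  hole: d = 148.6 mm → contributes −5 623 899 mm⁴
Total I = 264 332 849 mm⁴.

I_x ≈ 2.6 × 10⁸ mm⁴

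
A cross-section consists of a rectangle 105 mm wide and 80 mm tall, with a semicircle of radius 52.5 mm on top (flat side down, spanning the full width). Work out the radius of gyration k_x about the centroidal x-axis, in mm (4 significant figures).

k_x ≈ 35.89 mm

Decompose the section into non-overlapping parts with the origin at the bottom-left of its bounding rectangle.
Rectangular body: 105 × 80, A = 8 400 mm², y = 40 mm, Ī = 4 480 000 mm⁴.
Semicircular cap: semicircle r = 52.5, A = 4329.51 mm², y = 102.282 mm, Ī = 833 814 mm⁴.
Centroid: ȳ = ΣA·y / ΣA = 61.183 mm.
Transfer each piece to the centroidal x-axis using Ī + A·d² with d = y − 61.183:
  rectangular body: d = -21.183 mm → contributes +8 249 241 mm⁴
  semicircular cap: d = 41.0987 mm → contributes +8 146 799 mm⁴
Total I = 16 396 040 mm⁴.
Radius of gyration: k = √(I/A) = √(16 396 040 / 12729.5) = 35.8892 mm.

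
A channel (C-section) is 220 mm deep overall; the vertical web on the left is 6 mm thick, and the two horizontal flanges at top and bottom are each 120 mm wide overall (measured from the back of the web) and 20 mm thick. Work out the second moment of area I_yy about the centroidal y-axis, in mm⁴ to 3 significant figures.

Treat the section as a set of non-overlapping primitives; coordinates are from the bounding-box lower-left.
Web: 6 × 220, A = 1 320 mm², x = 3 mm, Ī = 3 960 mm⁴.
Top flange (beyond web): 114 × 20, A = 2 280 mm², x = 63 mm, Ī = 2 469 240 mm⁴.
Bottom flange (beyond web): 114 × 20, A = 2 280 mm², x = 63 mm, Ī = 2 469 240 mm⁴.
Centroid: x̄ = ΣA·x / ΣA = 49.531 mm.
Transfer each piece to the centroidal y-axis using Ī + A·d² with d = x − 49.531:
  web: d = -46.531 mm → contributes +2 861 889 mm⁴
  top flange (beyond web): d = 13.469 mm → contributes +2 882 888 mm⁴
  bottom flange (beyond web): d = 13.469 mm → contributes +2 882 888 mm⁴
Total I = 8 627 664 mm⁴.

I_yy ≈ 8.63 × 10⁶ mm⁴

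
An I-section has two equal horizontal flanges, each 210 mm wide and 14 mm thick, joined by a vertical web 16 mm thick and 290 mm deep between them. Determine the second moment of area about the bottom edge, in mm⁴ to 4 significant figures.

Decompose the section into non-overlapping parts with the origin at the bottom-left of its bounding rectangle.
Bottom flange: 210 × 14, A = 2 940 mm², y = 7 mm, Ī = 48 020 mm⁴.
Web: 16 × 290, A = 4 640 mm², y = 159 mm, Ī = 32 518 667 mm⁴.
Top flange: 210 × 14, A = 2 940 mm², y = 311 mm, Ī = 48 020 mm⁴.
Transfer each piece to a horizontal axis along the bottom face using Ī + A·d² with d = y − 0:
  bottom flange: d = 7 mm → contributes +192 080 mm⁴
  web: d = 159 mm → contributes +149 822 507 mm⁴
  top flange: d = 311 mm → contributes +284 407 760 mm⁴
Total I = 434 422 347 mm⁴.

I_base ≈ 4.344 × 10⁸ mm⁴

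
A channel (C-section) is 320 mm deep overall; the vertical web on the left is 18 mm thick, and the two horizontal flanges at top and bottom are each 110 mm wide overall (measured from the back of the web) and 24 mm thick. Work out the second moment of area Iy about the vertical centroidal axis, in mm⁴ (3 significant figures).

Iy ≈ 1.08 × 10⁷ mm⁴

Split into non-overlapping primitives; take the origin at the lower-left of the bounding box.
Web: 18 × 320, A = 5 760 mm², x = 9 mm, Ī = 155 520 mm⁴.
Top flange (beyond web): 92 × 24, A = 2 208 mm², x = 64 mm, Ī = 1 557 376 mm⁴.
Bottom flange (beyond web): 92 × 24, A = 2 208 mm², x = 64 mm, Ī = 1 557 376 mm⁴.
Centroid: x̄ = ΣA·x / ΣA = 32.868 mm.
Transfer each piece to the vertical centroidal axis using Ī + A·d² with d = x − 32.868:
  web: d = -23.868 mm → contributes +3 436 864 mm⁴
  top flange (beyond web): d = 31.132 mm → contributes +3 697 383 mm⁴
  bottom flange (beyond web): d = 31.132 mm → contributes +3 697 383 mm⁴
Total I = 10 831 630 mm⁴.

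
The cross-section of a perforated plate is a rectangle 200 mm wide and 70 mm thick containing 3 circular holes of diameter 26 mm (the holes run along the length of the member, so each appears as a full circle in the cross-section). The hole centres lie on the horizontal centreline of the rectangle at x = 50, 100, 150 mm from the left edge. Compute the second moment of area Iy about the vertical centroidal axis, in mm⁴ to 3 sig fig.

Decompose the section into non-overlapping parts with the origin at the bottom-left of its bounding rectangle.
Plate: 200 × 70, A = 14 000 mm², x = 100 mm, Ī = 46 666 667 mm⁴.
Hole 1 (subtracted): ⌀26, A = 530.93 mm², x = 50 mm, Ī = 22 432 mm⁴.
Hole 2 (subtracted): ⌀26, A = 530.93 mm², x = 100 mm, Ī = 22 432 mm⁴.
Hole 3 (subtracted): ⌀26, A = 530.93 mm², x = 150 mm, Ī = 22 432 mm⁴.
By symmetry the centroid is at mid-width, x̄ = 100 mm.
Transfer each piece to the vertical centroidal axis using Ī + A·d² with d = x − 100:
  plate: d = 0 mm → contributes +46 666 667 mm⁴
  hole 1: d = -50 mm → contributes −1 349 755 mm⁴
  hole 2: d = 0 mm → contributes −22 432 mm⁴
  hole 3: d = 50 mm → contributes −1 349 755 mm⁴
Total I = 43 944 726 mm⁴.

Iy ≈ 4.39 × 10⁷ mm⁴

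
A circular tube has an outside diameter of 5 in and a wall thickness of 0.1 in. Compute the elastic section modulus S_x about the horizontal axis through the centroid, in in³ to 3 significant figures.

S_x ≈ 1.85 in³

Decompose the section into non-overlapping parts with the origin at the bottom-left of its bounding rectangle.
Outer circle: ⌀5, A = 19.635 in², y = 2.5 in, Ī = 30.68 in⁴.
Bore (subtracted): ⌀4.8, A = 18.096 in², y = 2.5 in, Ī = 26.058 in⁴.
By symmetry the centroid is at mid-height, ȳ = 2.5 in.
All pieces are centred on the horizontal axis through the centroid, so I = ΣĪ (holes subtracted) = 4.622 in⁴.
Extreme fibre distance c = 2.5 in; S = I/c = 1.8488 in³.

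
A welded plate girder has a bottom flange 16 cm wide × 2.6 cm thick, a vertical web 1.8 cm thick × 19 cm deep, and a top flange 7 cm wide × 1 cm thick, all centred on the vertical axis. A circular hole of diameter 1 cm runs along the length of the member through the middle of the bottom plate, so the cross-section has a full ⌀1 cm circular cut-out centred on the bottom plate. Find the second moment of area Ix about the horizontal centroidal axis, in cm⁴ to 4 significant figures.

Ix ≈ 4837 cm⁴

Break the section into simple shapes (no overlaps), measuring from the bottom-left corner of the bounding box.
Bottom plate: 16 × 2.6, A = 41.6 cm², y = 1.3 cm, Ī = 23.4347 cm⁴.
Web plate: 1.8 × 19, A = 34.2 cm², y = 12.1 cm, Ī = 1028.85 cm⁴.
Top plate: 7 × 1, A = 7 cm², y = 22.1 cm, Ī = 0.583333 cm⁴.
Hole (subtracted): ⌀1, A = 0.785398 cm², y = 1.3 cm, Ī = 0.0490874 cm⁴.
Centroid: ȳ = ΣA·y / ΣA = 7.57888 cm.
Transfer each piece to the horizontal centroidal axis using Ī + A·d² with d = y − 7.57888:
  bottom plate: d = -6.27888 cm → contributes +1663.49 cm⁴
  web plate: d = 4.52112 cm → contributes +1727.92 cm⁴
  top plate: d = 14.5211 cm → contributes +1476.62 cm⁴
  hole: d = -6.27888 cm → contributes −31.0129 cm⁴
Total I = 4837.01 cm⁴.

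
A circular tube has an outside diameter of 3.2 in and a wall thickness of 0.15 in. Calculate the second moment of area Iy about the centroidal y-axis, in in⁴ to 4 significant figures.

Iy ≈ 1.675 in⁴

Treat the section as a set of non-overlapping primitives; coordinates are from the bounding-box lower-left.
Outer circle: ⌀3.2, A = 8.04248 in², x = 1.6 in, Ī = 5.14719 in⁴.
Bore (subtracted): ⌀2.9, A = 6.6052 in², x = 1.6 in, Ī = 3.47186 in⁴.
By symmetry the centroid is at mid-width, x̄ = 1.6 in.
All pieces are centred on the centroidal y-axis, so I = ΣĪ (holes subtracted) = 1.67533 in⁴.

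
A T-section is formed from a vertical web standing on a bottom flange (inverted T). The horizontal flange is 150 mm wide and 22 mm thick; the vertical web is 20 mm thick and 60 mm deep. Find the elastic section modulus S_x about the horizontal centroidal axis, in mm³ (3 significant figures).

Treat the section as a set of non-overlapping primitives; coordinates are from the bounding-box lower-left.
Flange: 150 × 22, A = 3 300 mm², y = 11 mm, Ī = 133 100 mm⁴.
Web: 20 × 60, A = 1 200 mm², y = 52 mm, Ī = 360 000 mm⁴.
Centroid: ȳ = ΣA·y / ΣA = 21.933 mm.
Transfer each piece to the horizontal centroidal axis using Ī + A·d² with d = y − 21.933:
  flange: d = -10.933 mm → contributes +527 575 mm⁴
  web: d = 30.067 mm → contributes +1 444 805 mm⁴
Total I = 1 972 380 mm⁴.
Extreme fibre distance c = 60.067 mm; S = I/c = 32 837 mm³.

S_x ≈ 3.28 × 10⁴ mm³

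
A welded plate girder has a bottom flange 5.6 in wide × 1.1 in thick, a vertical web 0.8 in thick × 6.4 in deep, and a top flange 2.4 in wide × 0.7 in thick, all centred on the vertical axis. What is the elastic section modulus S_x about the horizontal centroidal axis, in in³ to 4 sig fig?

Split into non-overlapping primitives; take the origin at the lower-left of the bounding box.
Bottom plate: 5.6 × 1.1, A = 6.16 in², y = 0.55 in, Ī = 0.621133 in⁴.
Web plate: 0.8 × 6.4, A = 5.12 in², y = 4.3 in, Ī = 17.4763 in⁴.
Top plate: 2.4 × 0.7, A = 1.68 in², y = 7.85 in, Ī = 0.0686 in⁴.
Centroid: ȳ = ΣA·y / ΣA = 2.97778 in.
Transfer each piece to the horizontal centroidal axis using Ī + A·d² with d = y − 2.97778:
  bottom plate: d = -2.42778 in → contributes +36.9288 in⁴
  web plate: d = 1.32222 in → contributes +26.4274 in⁴
  top plate: d = 4.87222 in → contributes +39.9494 in⁴
Total I = 103.306 in⁴.
Extreme fibre distance c = 5.22222 in; S = I/c = 19.7819 in³.

S_x ≈ 19.78 in³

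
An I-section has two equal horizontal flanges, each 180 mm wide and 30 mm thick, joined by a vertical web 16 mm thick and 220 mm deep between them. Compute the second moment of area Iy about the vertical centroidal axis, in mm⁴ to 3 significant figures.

Break the section into simple shapes (no overlaps), measuring from the bottom-left corner of the bounding box.
Bottom flange: 180 × 30, A = 5 400 mm², x = 90 mm, Ī = 14 580 000 mm⁴.
Web: 16 × 220, A = 3 520 mm², x = 90 mm, Ī = 75 093 mm⁴.
Top flange: 180 × 30, A = 5 400 mm², x = 90 mm, Ī = 14 580 000 mm⁴.
By symmetry the centroid is at mid-width, x̄ = 90 mm.
All pieces are centred on the vertical centroidal axis, so I = ΣĪ = 29 235 093 mm⁴.

Iy ≈ 2.92 × 10⁷ mm⁴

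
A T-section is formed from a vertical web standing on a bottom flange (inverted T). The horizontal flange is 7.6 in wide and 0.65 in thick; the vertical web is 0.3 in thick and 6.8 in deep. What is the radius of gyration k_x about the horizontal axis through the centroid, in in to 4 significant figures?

k_x ≈ 2.005 in

Break the section into simple shapes (no overlaps), measuring from the bottom-left corner of the bounding box.
Flange: 7.6 × 0.65, A = 4.94 in², y = 0.325 in, Ī = 0.173929 in⁴.
Web: 0.3 × 6.8, A = 2.04 in², y = 4.05 in, Ī = 7.8608 in⁴.
Centroid: ȳ = ΣA·y / ΣA = 1.41368 in.
Transfer each piece to the horizontal axis through the centroid using Ī + A·d² with d = y − 1.41368:
  flange: d = -1.08868 in → contributes +6.02896 in⁴
  web: d = 2.63632 in → contributes +22.0392 in⁴
Total I = 28.0681 in⁴.
Radius of gyration: k = √(I/A) = √(28.0681 / 6.98) = 2.0053 in.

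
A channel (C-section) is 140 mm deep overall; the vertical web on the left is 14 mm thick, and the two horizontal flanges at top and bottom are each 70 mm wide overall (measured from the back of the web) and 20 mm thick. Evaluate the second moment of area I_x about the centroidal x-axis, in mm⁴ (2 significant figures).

Treat the section as a set of non-overlapping primitives; coordinates are from the bounding-box lower-left.
Web: 14 × 140, A = 1 960 mm², y = 70 mm, Ī = 3 201 333 mm⁴.
Top flange (beyond web): 56 × 20, A = 1 120 mm², y = 130 mm, Ī = 37 333 mm⁴.
Bottom flange (beyond web): 56 × 20, A = 1 120 mm², y = 10 mm, Ī = 37 333 mm⁴.
By symmetry the centroid is at mid-height, ȳ = 70 mm.
Transfer each piece to the centroidal x-axis using Ī + A·d² with d = y − 70:
  web: d = 0 mm → contributes +3 201 333 mm⁴
  top flange (beyond web): d = 60 mm → contributes +4 069 333 mm⁴
  bottom flange (beyond web): d = -60 mm → contributes +4 069 333 mm⁴
Total I = 11 340 000 mm⁴.

I_x ≈ 1.1 × 10⁷ mm⁴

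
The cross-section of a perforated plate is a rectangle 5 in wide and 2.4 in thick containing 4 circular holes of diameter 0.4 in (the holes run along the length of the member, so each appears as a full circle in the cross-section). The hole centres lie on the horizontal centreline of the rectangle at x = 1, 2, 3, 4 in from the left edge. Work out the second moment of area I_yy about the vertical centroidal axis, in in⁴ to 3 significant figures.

Split into non-overlapping primitives; take the origin at the lower-left of the bounding box.
Plate: 5 × 2.4, A = 12 in², x = 2.5 in, Ī = 25 in⁴.
Hole 1 (subtracted): ⌀0.4, A = 0.12566 in², x = 1 in, Ī = 0.0012566 in⁴.
Hole 2 (subtracted): ⌀0.4, A = 0.12566 in², x = 2 in, Ī = 0.0012566 in⁴.
Hole 3 (subtracted): ⌀0.4, A = 0.12566 in², x = 3 in, Ī = 0.0012566 in⁴.
Hole 4 (subtracted): ⌀0.4, A = 0.12566 in², x = 4 in, Ī = 0.0012566 in⁴.
By symmetry the centroid is at mid-width, x̄ = 2.5 in.
Transfer each piece to the vertical centroidal axis using Ī + A·d² with d = x − 2.5:
  plate: d = 0 in → contributes +25 in⁴
  hole 1: d = -1.5 in → contributes −0.284 in⁴
  hole 2: d = -0.5 in → contributes −0.032673 in⁴
  hole 3: d = 0.5 in → contributes −0.032673 in⁴
  hole 4: d = 1.5 in → contributes −0.284 in⁴
Total I = 24.367 in⁴.

I_yy ≈ 24.4 in⁴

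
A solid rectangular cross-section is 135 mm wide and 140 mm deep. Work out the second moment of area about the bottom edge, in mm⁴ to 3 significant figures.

The section: 135 × 140, A = 18 900 mm², y = 70 mm, Ī = 30 870 000 mm⁴.
Transfer it to a horizontal axis along the bottom face using Ī + A·d² with d = y − 0:
  the section: d = 70 mm → contributes +123 480 000 mm⁴
Total I = 123 480 000 mm⁴.

I_base ≈ 1.23 × 10⁸ mm⁴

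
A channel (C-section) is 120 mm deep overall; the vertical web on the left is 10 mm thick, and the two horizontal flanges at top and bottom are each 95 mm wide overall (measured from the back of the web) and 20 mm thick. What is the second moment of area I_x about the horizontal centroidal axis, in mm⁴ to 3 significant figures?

Split into non-overlapping primitives; take the origin at the lower-left of the bounding box.
Web: 10 × 120, A = 1 200 mm², y = 60 mm, Ī = 1 440 000 mm⁴.
Top flange (beyond web): 85 × 20, A = 1 700 mm², y = 110 mm, Ī = 56 667 mm⁴.
Bottom flange (beyond web): 85 × 20, A = 1 700 mm², y = 10 mm, Ī = 56 667 mm⁴.
By symmetry the centroid is at mid-height, ȳ = 60 mm.
Transfer each piece to the horizontal centroidal axis using Ī + A·d² with d = y − 60:
  web: d = 0 mm → contributes +1 440 000 mm⁴
  top flange (beyond web): d = 50 mm → contributes +4 306 667 mm⁴
  bottom flange (beyond web): d = -50 mm → contributes +4 306 667 mm⁴
Total I = 10 053 333 mm⁴.

I_x ≈ 1.01 × 10⁷ mm⁴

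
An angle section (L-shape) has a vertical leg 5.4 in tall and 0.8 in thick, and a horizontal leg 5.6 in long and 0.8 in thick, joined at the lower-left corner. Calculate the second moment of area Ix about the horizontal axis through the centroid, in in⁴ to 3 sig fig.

Break the section into simple shapes (no overlaps), measuring from the bottom-left corner of the bounding box.
Vertical leg: 0.8 × 5.4, A = 4.32 in², y = 2.7 in, Ī = 10.498 in⁴.
Horizontal leg (remainder): 4.8 × 0.8, A = 3.84 in², y = 0.4 in, Ī = 0.2048 in⁴.
Centroid: ȳ = ΣA·y / ΣA = 1.6176 in.
Transfer each piece to the horizontal axis through the centroid using Ī + A·d² with d = y − 1.6176:
  vertical leg: d = 1.0824 in → contributes +15.558 in⁴
  horizontal leg (remainder): d = -1.2176 in → contributes +5.8982 in⁴
Total I = 21.457 in⁴.

Ix ≈ 21.5 in⁴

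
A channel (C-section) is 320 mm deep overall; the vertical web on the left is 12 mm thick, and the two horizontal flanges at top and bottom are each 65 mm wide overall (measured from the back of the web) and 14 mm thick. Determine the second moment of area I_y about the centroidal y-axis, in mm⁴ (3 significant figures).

Split into non-overlapping primitives; take the origin at the lower-left of the bounding box.
Web: 12 × 320, A = 3 840 mm², x = 6 mm, Ī = 46 080 mm⁴.
Top flange (beyond web): 53 × 14, A = 742 mm², x = 38.5 mm, Ī = 173 690 mm⁴.
Bottom flange (beyond web): 53 × 14, A = 742 mm², x = 38.5 mm, Ī = 173 690 mm⁴.
Centroid: x̄ = ΣA·x / ΣA = 15.059 mm.
Transfer each piece to the centroidal y-axis using Ī + A·d² with d = x − 15.059:
  web: d = -9.059 mm → contributes +361 210 mm⁴
  top flange (beyond web): d = 23.441 mm → contributes +581 405 mm⁴
  bottom flange (beyond web): d = 23.441 mm → contributes +581 405 mm⁴
Total I = 1 524 020 mm⁴.

I_y ≈ 1.52 × 10⁶ mm⁴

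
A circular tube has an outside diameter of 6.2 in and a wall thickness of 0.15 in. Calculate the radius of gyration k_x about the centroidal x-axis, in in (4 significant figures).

k_x ≈ 2.140 in

Break the section into simple shapes (no overlaps), measuring from the bottom-left corner of the bounding box.
Outer circle: ⌀6.2, A = 30.1907 in², y = 3.1 in, Ī = 72.5332 in⁴.
Bore (subtracted): ⌀5.9, A = 27.3397 in², y = 3.1 in, Ī = 59.481 in⁴.
By symmetry the centroid is at mid-height, ȳ = 3.1 in.
All pieces are centred on the centroidal x-axis, so I = ΣĪ (holes subtracted) = 13.0522 in⁴.
Radius of gyration: k = √(I/A) = √(13.0522 / 2.851) = 2.13966 in.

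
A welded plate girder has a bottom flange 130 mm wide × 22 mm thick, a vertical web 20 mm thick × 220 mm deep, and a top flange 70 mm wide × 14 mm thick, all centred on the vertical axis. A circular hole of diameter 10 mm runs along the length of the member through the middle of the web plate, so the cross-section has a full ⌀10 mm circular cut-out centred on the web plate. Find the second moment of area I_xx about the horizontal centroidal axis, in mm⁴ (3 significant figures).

I_xx ≈ 6.66 × 10⁷ mm⁴

Split into non-overlapping primitives; take the origin at the lower-left of the bounding box.
Bottom plate: 130 × 22, A = 2 860 mm², y = 11 mm, Ī = 115 353 mm⁴.
Web plate: 20 × 220, A = 4 400 mm², y = 132 mm, Ī = 17 746 667 mm⁴.
Top plate: 70 × 14, A = 980 mm², y = 249 mm, Ī = 16 007 mm⁴.
Hole (subtracted): ⌀10, A = 78.54 mm², y = 132 mm, Ī = 490.87 mm⁴.
Centroid: ȳ = ΣA·y / ΣA = 103.65 mm.
Transfer each piece to the horizontal centroidal axis using Ī + A·d² with d = y − 103.65:
  bottom plate: d = -92.647 mm → contributes +24 664 190 mm⁴
  web plate: d = 28.353 mm → contributes +21 283 737 mm⁴
  top plate: d = 145.35 mm → contributes +20 720 886 mm⁴
  hole: d = 28.353 mm → contributes −63 627 mm⁴
Total I = 66 605 185 mm⁴.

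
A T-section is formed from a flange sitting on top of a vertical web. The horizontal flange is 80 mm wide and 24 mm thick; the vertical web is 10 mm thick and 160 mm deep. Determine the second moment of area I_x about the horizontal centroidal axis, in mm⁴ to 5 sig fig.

I_x ≈ 1.0892 × 10⁷ mm⁴

Treat the section as a set of non-overlapping primitives; coordinates are from the bounding-box lower-left.
Flange: 80 × 24, A = 1 920 mm², y = 172 mm, Ī = 92 160 mm⁴.
Web: 10 × 160, A = 1 600 mm², y = 80 mm, Ī = 3 413 333 mm⁴.
Centroid: ȳ = ΣA·y / ΣA = 130.1818 mm.
Transfer each piece to the horizontal centroidal axis using Ī + A·d² with d = y − 130.1818:
  flange: d = 41.81818 mm → contributes +3 449 780 mm⁴
  web: d = -50.18182 mm → contributes +7 442 477 mm⁴
Total I = 10 892 257 mm⁴.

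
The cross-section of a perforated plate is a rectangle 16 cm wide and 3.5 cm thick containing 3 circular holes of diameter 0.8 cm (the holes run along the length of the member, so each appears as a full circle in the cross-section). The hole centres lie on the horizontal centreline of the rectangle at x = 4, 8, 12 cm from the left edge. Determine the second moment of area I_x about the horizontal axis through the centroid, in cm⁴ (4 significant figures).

I_x ≈ 57.11 cm⁴

Decompose the section into non-overlapping parts with the origin at the bottom-left of its bounding rectangle.
Plate: 16 × 3.5, A = 56 cm², y = 1.75 cm, Ī = 57.1667 cm⁴.
Hole 1 (subtracted): ⌀0.8, A = 0.502655 cm², y = 1.75 cm, Ī = 0.0201062 cm⁴.
Hole 2 (subtracted): ⌀0.8, A = 0.502655 cm², y = 1.75 cm, Ī = 0.0201062 cm⁴.
Hole 3 (subtracted): ⌀0.8, A = 0.502655 cm², y = 1.75 cm, Ī = 0.0201062 cm⁴.
By symmetry the centroid is at mid-height, ȳ = 1.75 cm.
All pieces are centred on the horizontal axis through the centroid, so I = ΣĪ (holes subtracted) = 57.1063 cm⁴.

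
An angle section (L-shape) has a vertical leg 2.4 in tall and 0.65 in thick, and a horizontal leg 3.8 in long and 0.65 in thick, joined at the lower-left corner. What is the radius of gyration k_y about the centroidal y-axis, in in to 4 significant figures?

Break the section into simple shapes (no overlaps), measuring from the bottom-left corner of the bounding box.
Vertical leg: 0.65 × 2.4, A = 1.56 in², x = 0.325 in, Ī = 0.054925 in⁴.
Horizontal leg (remainder): 3.15 × 0.65, A = 2.0475 in², x = 2.225 in, Ī = 1.69303 in⁴.
Centroid: x̄ = ΣA·x / ΣA = 1.40338 in.
Transfer each piece to the centroidal y-axis using Ī + A·d² with d = x − 1.40338:
  vertical leg: d = -1.07838 in → contributes +1.86905 in⁴
  horizontal leg (remainder): d = 0.821622 in → contributes +3.07522 in⁴
Total I = 4.94427 in⁴.
Radius of gyration: k = √(I/A) = √(4.94427 / 3.6075) = 1.17071 in.

k_y ≈ 1.171 in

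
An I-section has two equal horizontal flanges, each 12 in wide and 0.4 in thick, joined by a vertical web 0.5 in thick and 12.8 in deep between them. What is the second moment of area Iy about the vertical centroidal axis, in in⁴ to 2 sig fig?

Treat the section as a set of non-overlapping primitives; coordinates are from the bounding-box lower-left.
Bottom flange: 12 × 0.4, A = 4.8 in², x = 6 in, Ī = 57.6 in⁴.
Web: 0.5 × 12.8, A = 6.4 in², x = 6 in, Ī = 0.1333 in⁴.
Top flange: 12 × 0.4, A = 4.8 in², x = 6 in, Ī = 57.6 in⁴.
By symmetry the centroid is at mid-width, x̄ = 6 in.
All pieces are centred on the vertical centroidal axis, so I = ΣĪ = 115.3 in⁴.

Iy ≈ 120 in⁴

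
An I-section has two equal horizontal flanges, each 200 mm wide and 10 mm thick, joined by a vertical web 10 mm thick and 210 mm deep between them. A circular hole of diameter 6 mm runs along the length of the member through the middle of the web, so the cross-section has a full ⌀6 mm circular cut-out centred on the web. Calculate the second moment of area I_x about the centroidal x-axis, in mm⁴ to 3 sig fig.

Split into non-overlapping primitives; take the origin at the lower-left of the bounding box.
Bottom flange: 200 × 10, A = 2 000 mm², y = 5 mm, Ī = 16 667 mm⁴.
Web: 10 × 210, A = 2 100 mm², y = 115 mm, Ī = 7 717 500 mm⁴.
Top flange: 200 × 10, A = 2 000 mm², y = 225 mm, Ī = 16 667 mm⁴.
Hole (subtracted): ⌀6, A = 28.274 mm², y = 115 mm, Ī = 63.617 mm⁴.
By symmetry the centroid is at mid-height, ȳ = 115 mm.
Transfer each piece to the centroidal x-axis using Ī + A·d² with d = y − 115:
  bottom flange: d = -110 mm → contributes +24 216 667 mm⁴
  web: d = 0 mm → contributes +7 717 500 mm⁴
  top flange: d = 110 mm → contributes +24 216 667 mm⁴
  hole: d = 0 mm → contributes −63.617 mm⁴
Total I = 56 150 770 mm⁴.

I_x ≈ 5.62 × 10⁷ mm⁴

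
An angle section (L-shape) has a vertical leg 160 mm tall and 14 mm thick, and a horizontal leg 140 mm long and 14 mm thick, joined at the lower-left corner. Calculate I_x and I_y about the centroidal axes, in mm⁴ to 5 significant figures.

I_x ≈ 1.0066 × 10⁷ mm⁴, I_y ≈ 7.2059 × 10⁶ mm⁴

Treat the section as a set of non-overlapping primitives; coordinates are from the bounding-box lower-left.
Vertical leg: 14 × 160, A = 2 240 mm², y = 80 mm, Ī = 4 778 667 mm⁴.
Horizontal leg (remainder): 126 × 14, A = 1 764 mm², y = 7 mm, Ī = 28 812 mm⁴.
Centroid: ȳ = ΣA·y / ΣA = 47.83916 mm.
Transfer each piece to the centroidal x-axis using Ī + A·d² with d = y − 47.83916:
  vertical leg: d = 32.16084 mm → contributes +7 095 543 mm⁴
  horizontal leg (remainder): d = -40.83916 mm → contributes +2 970 877 mm⁴
Total I = 10 066 419 mm⁴.
For the y-axis: x̄ = 37.83916 mm.
Repeating about the centroidal y-axis gives I_y = 7 205 939 mm⁴.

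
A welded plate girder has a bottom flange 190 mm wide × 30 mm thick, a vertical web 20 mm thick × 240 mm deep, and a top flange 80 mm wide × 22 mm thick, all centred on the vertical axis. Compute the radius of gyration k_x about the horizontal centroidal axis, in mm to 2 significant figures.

Split into non-overlapping primitives; take the origin at the lower-left of the bounding box.
Bottom plate: 190 × 30, A = 5 700 mm², y = 15 mm, Ī = 427 500 mm⁴.
Web plate: 20 × 240, A = 4 800 mm², y = 150 mm, Ī = 23 040 000 mm⁴.
Top plate: 80 × 22, A = 1 760 mm², y = 281 mm, Ī = 70 987 mm⁴.
Centroid: ȳ = ΣA·y / ΣA = 106 mm.
Transfer each piece to the horizontal centroidal axis using Ī + A·d² with d = y − 106:
  bottom plate: d = -91.04 mm → contributes +47 671 518 mm⁴
  web plate: d = 43.96 mm → contributes +32 315 581 mm⁴
  top plate: d = 175 mm → contributes +53 945 867 mm⁴
Total I = 133 932 966 mm⁴.
Radius of gyration: k = √(I/A) = √(133 932 966 / 12 260) = 104.5 mm.

k_x ≈ 100 mm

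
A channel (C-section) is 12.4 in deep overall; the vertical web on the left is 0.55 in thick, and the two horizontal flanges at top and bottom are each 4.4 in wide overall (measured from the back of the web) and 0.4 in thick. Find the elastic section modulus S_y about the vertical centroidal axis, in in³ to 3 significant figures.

S_y ≈ 4.14 in³

Decompose the section into non-overlapping parts with the origin at the bottom-left of its bounding rectangle.
Web: 0.55 × 12.4, A = 6.82 in², x = 0.275 in, Ī = 0.17192 in⁴.
Top flange (beyond web): 3.85 × 0.4, A = 1.54 in², x = 2.475 in, Ī = 1.9022 in⁴.
Bottom flange (beyond web): 3.85 × 0.4, A = 1.54 in², x = 2.475 in, Ī = 1.9022 in⁴.
Centroid: x̄ = ΣA·x / ΣA = 0.95944 in.
Transfer each piece to the vertical centroidal axis using Ī + A·d² with d = x − 0.95944:
  web: d = -0.68444 in → contributes +3.3668 in⁴
  top flange (beyond web): d = 1.5156 in → contributes +5.4395 in⁴
  bottom flange (beyond web): d = 1.5156 in → contributes +5.4395 in⁴
Total I = 14.246 in⁴.
Extreme fibre distance c = 3.4406 in; S = I/c = 4.1405 in³.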